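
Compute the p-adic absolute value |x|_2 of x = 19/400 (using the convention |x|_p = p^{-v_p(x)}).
|19/400|_2 = 16

Step 1 — compute v_2(x) by factoring powers of 2 out of the numerator and denominator: v_2(19/400) = -4. Step 2 — apply |x|_p = p^{-v_p(x)} = 2^{4} = 16.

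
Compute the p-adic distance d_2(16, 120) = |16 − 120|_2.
d_2(16, 120) = 1/8

Step 1 — x − y = 16 − 120 = -104. Step 2 — v_2(-104) = 3 (factor: -104 = −(2^3 · 13); the sign does not affect v_p). Step 3 — |x − y|_2 = 2^{-3} = 1/8.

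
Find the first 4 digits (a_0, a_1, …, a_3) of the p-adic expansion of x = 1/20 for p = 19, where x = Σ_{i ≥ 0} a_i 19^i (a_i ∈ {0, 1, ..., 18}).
(a_0, …, a_3) = (1, 18, 0, 18)

v_19(1/20) = 0 (numerator and denominator both coprime to 19), so x ∈ ℤ_19^×. Compute digits iteratively via a_i = x_i mod 19, x_{i+1} = (x_i − a_i)/19, with x_0 = x:
  x_0 = 1/20;  a_0 = 1;  x_1 = (x_0 − 1)/19 = -1/20
  x_1 = -1/20;  a_1 = 18;  x_2 = (x_1 − 18)/19 = -19/20
  x_2 = -19/20;  a_2 = 0;  x_3 = (x_2 − 0)/19 = -1/20
  x_3 = -1/20;  a_3 = 18;  x_4 = (x_3 − 18)/19 = -19/20
Digits: (1, 18, 0, 18).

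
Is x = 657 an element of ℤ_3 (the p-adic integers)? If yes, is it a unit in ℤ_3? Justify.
x ∈ ℤ_3 but not a unit; v_3(x) = 2 > 0

ℤ_3 = {x ∈ ℚ_3 : v_3(x) ≥ 0} and ℤ_3^× = {x ∈ ℤ_3 : v_3(x) = 0}. Here v_3(657) = v_3(num) − v_3(den) = 2; compare against these criteria.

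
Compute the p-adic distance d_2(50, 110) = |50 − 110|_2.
d_2(50, 110) = 1/4

Step 1 — x − y = 50 − 110 = -60. Step 2 — v_2(-60) = 2 (factor: -60 = −(2^2 · 15); the sign does not affect v_p). Step 3 — |x − y|_2 = 2^{-2} = 1/4.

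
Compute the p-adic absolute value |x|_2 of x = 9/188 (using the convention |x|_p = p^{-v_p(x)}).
|9/188|_2 = 4

Step 1 — compute v_2(x) by factoring powers of 2 out of the numerator and denominator: v_2(9/188) = -2. Step 2 — apply |x|_p = p^{-v_p(x)} = 2^{2} = 4.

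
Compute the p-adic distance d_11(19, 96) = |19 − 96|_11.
d_11(19, 96) = 1/11

Step 1 — x − y = 19 − 96 = -77. Step 2 — v_11(-77) = 1 (factor: -77 = −(11^1 · 7); the sign does not affect v_p). Step 3 — |x − y|_11 = 11^{-1} = 1/11.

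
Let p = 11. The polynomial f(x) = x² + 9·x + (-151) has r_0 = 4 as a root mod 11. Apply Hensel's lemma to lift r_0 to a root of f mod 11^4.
r_3 = 8430 (mod 14641)

Hensel: r_{i+1} = r_i − f(r_i)·(f′(r_i))^{-1} mod 11^{i+2}, f′(x) = 2x + 9. Iterate:
  r_0 = 4 (mod 11)
  r_1 = 81 (mod 121)
  r_2 = 444 (mod 1331)
  r_3 = 8430 (mod 14641)
Final: r = 8430 satisfies f(r) ≡ 0 mod 11^4.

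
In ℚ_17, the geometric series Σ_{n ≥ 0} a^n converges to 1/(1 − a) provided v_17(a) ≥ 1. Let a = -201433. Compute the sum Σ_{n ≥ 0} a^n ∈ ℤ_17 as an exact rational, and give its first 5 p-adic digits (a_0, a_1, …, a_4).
Σ a^n = 1/(1 − a) = 1/201434;  first 5 digits = (1, 0, 0, 10, 14)

v_17(a) = 3 ≥ 1, so the series converges in ℤ_17 to 1/(1 − a) = 1/(1 − (-201433)) = 1/201434. Expand this rational in ℤ_17: compute digits iteratively via d_i = x_i mod 17, x_{i+1} = (x_i − d_i)/17. The first 5 digits are (1, 0, 0, 10, 14).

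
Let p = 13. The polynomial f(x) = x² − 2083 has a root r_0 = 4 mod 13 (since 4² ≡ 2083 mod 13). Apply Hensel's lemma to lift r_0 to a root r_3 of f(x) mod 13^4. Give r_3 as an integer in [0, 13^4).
r_3 = 8142 (mod 28561)

Hensel's recurrence: r_{i+1} = r_i − f(r_i)·(f′(r_i))^{-1} mod 13^{i+2}, with f′(x) = 2x. Iterate:
  r_0 = 4 (mod 13)
  r_1 = 30 (mod 169)
  r_2 = 1551 (mod 2197)
  r_3 = 8142 (mod 28561)
Final: r_3 = 8142, and one checks f(r_3) ≡ 0 mod 13^4.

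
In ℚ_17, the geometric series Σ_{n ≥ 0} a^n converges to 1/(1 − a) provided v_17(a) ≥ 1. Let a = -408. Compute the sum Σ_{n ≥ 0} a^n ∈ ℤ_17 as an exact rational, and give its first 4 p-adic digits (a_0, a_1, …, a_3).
Σ a^n = 1/(1 − a) = 1/409;  first 4 digits = (1, 10, 13, 13)

v_17(a) = 1 ≥ 1, so the series converges in ℤ_17 to 1/(1 − a) = 1/(1 − (-408)) = 1/409. Expand this rational in ℤ_17: compute digits iteratively via d_i = x_i mod 17, x_{i+1} = (x_i − d_i)/17. The first 4 digits are (1, 10, 13, 13).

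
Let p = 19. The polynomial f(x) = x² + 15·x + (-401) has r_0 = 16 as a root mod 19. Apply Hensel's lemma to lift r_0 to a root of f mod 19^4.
r_3 = 104174 (mod 130321)

Hensel: r_{i+1} = r_i − f(r_i)·(f′(r_i))^{-1} mod 19^{i+2}, f′(x) = 2x + 15. Iterate:
  r_0 = 16 (mod 19)
  r_1 = 206 (mod 361)
  r_2 = 1289 (mod 6859)
  r_3 = 104174 (mod 130321)
Final: r = 104174 satisfies f(r) ≡ 0 mod 19^4.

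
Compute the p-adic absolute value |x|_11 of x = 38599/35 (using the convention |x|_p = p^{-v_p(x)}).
|38599/35|_11 = 1/1331

Step 1 — compute v_11(x) by factoring powers of 11 out of the numerator and denominator: v_11(38599/35) = 3. Step 2 — apply |x|_p = p^{-v_p(x)} = 11^{-3} = 1/1331.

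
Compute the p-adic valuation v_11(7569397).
v_11(7569397) = 5

v_11(n) is the largest exponent k such that 11^k divides n. Factor out: 7569397 = 11^5 · 47. (Sign doesn't affect v_p.) So v_11(7569397) = 5.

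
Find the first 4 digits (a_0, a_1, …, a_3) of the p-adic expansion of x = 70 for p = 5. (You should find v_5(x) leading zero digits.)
(a_0, …, a_3) = (0, 4, 2, 0)

v_5(70) = 1, so a_0 = ... = a_0 = 0. Factor out: x = 5^1 · u with u = 14 a unit in ℤ_5. Expand u iteratively via a_{v+i} = u_i mod 5, u_{i+1} = (u_i − a_{v+i})/5:
  u_0 = 14;  a_1 = 4;  u_1 = (u_0 − 4)/5 = 2
  u_1 = 2;  a_2 = 2;  u_2 = (u_1 − 2)/5 = 0
  u_2 = 0;  a_3 = 0;  u_3 = (u_2 − 0)/5 = 0
Digits: (0, 4, 2, 0).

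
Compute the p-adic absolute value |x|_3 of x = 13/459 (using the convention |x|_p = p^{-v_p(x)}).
|13/459|_3 = 27

Step 1 — compute v_3(x) by factoring powers of 3 out of the numerator and denominator: v_3(13/459) = -3. Step 2 — apply |x|_p = p^{-v_p(x)} = 3^{3} = 27.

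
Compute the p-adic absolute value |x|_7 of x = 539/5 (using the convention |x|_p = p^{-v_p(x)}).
|539/5|_7 = 1/49

Step 1 — compute v_7(x) by factoring powers of 7 out of the numerator and denominator: v_7(539/5) = 2. Step 2 — apply |x|_p = p^{-v_p(x)} = 7^{-2} = 1/49.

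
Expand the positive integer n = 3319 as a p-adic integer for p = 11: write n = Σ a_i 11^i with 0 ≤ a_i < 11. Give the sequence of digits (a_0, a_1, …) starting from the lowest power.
(a_0, a_1, …) = (8, 4, 5, 2)

Repeated division by 11 gives the digits low-to-high: 3319 = 8 + 4·11^1 + 5·11^2 + 2·11^3. Digit sequence: (8, 4, 5, 2).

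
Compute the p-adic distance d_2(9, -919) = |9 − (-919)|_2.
d_2(9, -919) = 1/32

Step 1 — x − y = 9 − (-919) = 928. Step 2 — v_2(928) = 5 (factor: 928 = (2^5 · 29); the sign does not affect v_p). Step 3 — |x − y|_2 = 2^{-5} = 1/32.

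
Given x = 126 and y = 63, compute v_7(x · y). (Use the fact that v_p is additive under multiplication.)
v_7(7938) = 2

v_p(x) = 1 (factor: 126 = 7^1 · 18); v_p(y) = 1 (factor: 63 = 7^1 · 9). Additivity: v_p(xy) = v_p(x) + v_p(y) = 1 + 1 = 2. (Direct check: xy = 7938 = 7^2 · (162).)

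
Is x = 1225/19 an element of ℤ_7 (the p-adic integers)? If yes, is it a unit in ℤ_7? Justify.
x ∈ ℤ_7 but not a unit; v_7(x) = 2 > 0

ℤ_7 = {x ∈ ℚ_7 : v_7(x) ≥ 0} and ℤ_7^× = {x ∈ ℤ_7 : v_7(x) = 0}. Here v_7(1225/19) = v_7(num) − v_7(den) = 2; compare against these criteria.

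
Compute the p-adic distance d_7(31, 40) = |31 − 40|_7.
d_7(31, 40) = 1

Step 1 — x − y = 31 − 40 = -9. Step 2 — v_7(-9) = 0 (factor: -9 = −(7^0 · 9); the sign does not affect v_p). Step 3 — |x − y|_7 = 7^{0} = 1.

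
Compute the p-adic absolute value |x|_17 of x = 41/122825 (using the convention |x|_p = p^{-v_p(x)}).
|41/122825|_17 = 4913

Step 1 — compute v_17(x) by factoring powers of 17 out of the numerator and denominator: v_17(41/122825) = -3. Step 2 — apply |x|_p = p^{-v_p(x)} = 17^{3} = 4913.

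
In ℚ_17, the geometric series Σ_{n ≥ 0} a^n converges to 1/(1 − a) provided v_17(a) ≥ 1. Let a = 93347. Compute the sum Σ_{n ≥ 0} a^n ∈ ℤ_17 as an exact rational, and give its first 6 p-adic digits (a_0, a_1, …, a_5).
Σ a^n = 1/(1 − a) = -1/93346;  first 6 digits = (1, 0, 0, 2, 1, 0)

v_17(a) = 3 ≥ 1, so the series converges in ℤ_17 to 1/(1 − a) = 1/(1 − 93347) = -1/93346. Expand this rational in ℤ_17: compute digits iteratively via d_i = x_i mod 17, x_{i+1} = (x_i − d_i)/17. The first 6 digits are (1, 0, 0, 2, 1, 0).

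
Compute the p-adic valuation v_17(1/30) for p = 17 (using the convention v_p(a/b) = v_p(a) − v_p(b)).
v_17(1/30) = 0

Factor powers of 17 from the numerator and denominator of the reduced fraction: 1 = 17^0 · 1 and 30 = 17^0 · 30. Apply v_p(a/b) = v_p(a) − v_p(b): v_17(1/30) = 0 − 0 = 0.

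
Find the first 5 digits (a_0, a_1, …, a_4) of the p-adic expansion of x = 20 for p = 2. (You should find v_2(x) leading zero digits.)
(a_0, …, a_4) = (0, 0, 1, 0, 1)

v_2(20) = 2, so a_0 = ... = a_1 = 0. Factor out: x = 2^2 · u with u = 5 a unit in ℤ_2. Expand u iteratively via a_{v+i} = u_i mod 2, u_{i+1} = (u_i − a_{v+i})/2:
  u_0 = 5;  a_2 = 1;  u_1 = (u_0 − 1)/2 = 2
  u_1 = 2;  a_3 = 0;  u_2 = (u_1 − 0)/2 = 1
  u_2 = 1;  a_4 = 1;  u_3 = (u_2 − 1)/2 = 0
Digits: (0, 0, 1, 0, 1).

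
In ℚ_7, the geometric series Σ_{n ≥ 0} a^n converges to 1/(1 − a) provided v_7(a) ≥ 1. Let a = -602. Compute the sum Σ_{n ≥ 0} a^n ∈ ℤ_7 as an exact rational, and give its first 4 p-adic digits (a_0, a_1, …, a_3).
Σ a^n = 1/(1 − a) = 1/603;  first 4 digits = (1, 5, 5, 3)

v_7(a) = 1 ≥ 1, so the series converges in ℤ_7 to 1/(1 − a) = 1/(1 − (-602)) = 1/603. Expand this rational in ℤ_7: compute digits iteratively via d_i = x_i mod 7, x_{i+1} = (x_i − d_i)/7. The first 4 digits are (1, 5, 5, 3).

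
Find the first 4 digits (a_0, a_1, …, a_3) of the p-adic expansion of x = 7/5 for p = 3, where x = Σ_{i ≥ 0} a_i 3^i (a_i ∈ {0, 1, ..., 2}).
(a_0, …, a_3) = (2, 1, 2, 1)

v_3(7/5) = 0 (numerator and denominator both coprime to 3), so x ∈ ℤ_3^×. Compute digits iteratively via a_i = x_i mod 3, x_{i+1} = (x_i − a_i)/3, with x_0 = x:
  x_0 = 7/5;  a_0 = 2;  x_1 = (x_0 − 2)/3 = -1/5
  x_1 = -1/5;  a_1 = 1;  x_2 = (x_1 − 1)/3 = -2/5
  x_2 = -2/5;  a_2 = 2;  x_3 = (x_2 − 2)/3 = -4/5
  x_3 = -4/5;  a_3 = 1;  x_4 = (x_3 − 1)/3 = -3/5
Digits: (2, 1, 2, 1).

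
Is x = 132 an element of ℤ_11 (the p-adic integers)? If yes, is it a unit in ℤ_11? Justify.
x ∈ ℤ_11 but not a unit; v_11(x) = 1 > 0

ℤ_11 = {x ∈ ℚ_11 : v_11(x) ≥ 0} and ℤ_11^× = {x ∈ ℤ_11 : v_11(x) = 0}. Here v_11(132) = v_11(num) − v_11(den) = 1; compare against these criteria.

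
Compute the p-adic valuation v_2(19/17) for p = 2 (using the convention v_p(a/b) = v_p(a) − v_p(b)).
v_2(19/17) = 0

Factor powers of 2 from the numerator and denominator of the reduced fraction: 19 = 2^0 · 19 and 17 = 2^0 · 17. Apply v_p(a/b) = v_p(a) − v_p(b): v_2(19/17) = 0 − 0 = 0.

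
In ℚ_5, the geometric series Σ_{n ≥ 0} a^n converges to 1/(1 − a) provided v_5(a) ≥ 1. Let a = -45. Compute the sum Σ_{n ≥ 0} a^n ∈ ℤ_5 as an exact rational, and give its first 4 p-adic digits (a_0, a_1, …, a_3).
Σ a^n = 1/(1 − a) = 1/46;  first 4 digits = (1, 1, 4, 1)

v_5(a) = 1 ≥ 1, so the series converges in ℤ_5 to 1/(1 − a) = 1/(1 − (-45)) = 1/46. Expand this rational in ℤ_5: compute digits iteratively via d_i = x_i mod 5, x_{i+1} = (x_i − d_i)/5. The first 4 digits are (1, 1, 4, 1).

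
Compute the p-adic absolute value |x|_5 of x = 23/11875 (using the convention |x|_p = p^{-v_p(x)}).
|23/11875|_5 = 625

Step 1 — compute v_5(x) by factoring powers of 5 out of the numerator and denominator: v_5(23/11875) = -4. Step 2 — apply |x|_p = p^{-v_p(x)} = 5^{4} = 625.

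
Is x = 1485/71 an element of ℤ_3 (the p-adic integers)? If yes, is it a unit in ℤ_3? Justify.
x ∈ ℤ_3 but not a unit; v_3(x) = 3 > 0

ℤ_3 = {x ∈ ℚ_3 : v_3(x) ≥ 0} and ℤ_3^× = {x ∈ ℤ_3 : v_3(x) = 0}. Here v_3(1485/71) = v_3(num) − v_3(den) = 3; compare against these criteria.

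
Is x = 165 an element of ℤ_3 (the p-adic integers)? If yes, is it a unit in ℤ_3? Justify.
x ∈ ℤ_3 but not a unit; v_3(x) = 1 > 0

ℤ_3 = {x ∈ ℚ_3 : v_3(x) ≥ 0} and ℤ_3^× = {x ∈ ℤ_3 : v_3(x) = 0}. Here v_3(165) = v_3(num) − v_3(den) = 1; compare against these criteria.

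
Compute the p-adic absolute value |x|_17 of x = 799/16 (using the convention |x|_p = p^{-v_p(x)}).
|799/16|_17 = 1/17

Step 1 — compute v_17(x) by factoring powers of 17 out of the numerator and denominator: v_17(799/16) = 1. Step 2 — apply |x|_p = p^{-v_p(x)} = 17^{-1} = 1/17.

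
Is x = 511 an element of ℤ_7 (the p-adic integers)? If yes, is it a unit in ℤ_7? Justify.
x ∈ ℤ_7 but not a unit; v_7(x) = 1 > 0

ℤ_7 = {x ∈ ℚ_7 : v_7(x) ≥ 0} and ℤ_7^× = {x ∈ ℤ_7 : v_7(x) = 0}. Here v_7(511) = v_7(num) − v_7(den) = 1; compare against these criteria.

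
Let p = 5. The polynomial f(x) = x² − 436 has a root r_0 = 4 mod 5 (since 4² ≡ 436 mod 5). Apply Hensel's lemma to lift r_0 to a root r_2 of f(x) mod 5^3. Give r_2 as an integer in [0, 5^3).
r_2 = 44 (mod 125)

Hensel's recurrence: r_{i+1} = r_i − f(r_i)·(f′(r_i))^{-1} mod 5^{i+2}, with f′(x) = 2x. Iterate:
  r_0 = 4 (mod 5)
  r_1 = 19 (mod 25)
  r_2 = 44 (mod 125)
Final: r_2 = 44, and one checks f(r_2) ≡ 0 mod 5^3.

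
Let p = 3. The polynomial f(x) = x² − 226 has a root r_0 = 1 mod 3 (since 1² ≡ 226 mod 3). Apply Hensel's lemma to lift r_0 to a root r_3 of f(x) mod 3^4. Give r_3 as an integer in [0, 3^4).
r_3 = 73 (mod 81)

Hensel's recurrence: r_{i+1} = r_i − f(r_i)·(f′(r_i))^{-1} mod 3^{i+2}, with f′(x) = 2x. Iterate:
  r_0 = 1 (mod 3)
  r_1 = 1 (mod 9)
  r_2 = 19 (mod 27)
  r_3 = 73 (mod 81)
Final: r_3 = 73, and one checks f(r_3) ≡ 0 mod 3^4.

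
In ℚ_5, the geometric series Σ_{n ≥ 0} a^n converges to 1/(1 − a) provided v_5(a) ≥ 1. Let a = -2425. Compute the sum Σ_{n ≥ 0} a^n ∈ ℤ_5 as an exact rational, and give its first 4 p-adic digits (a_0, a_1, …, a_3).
Σ a^n = 1/(1 − a) = 1/2426;  first 4 digits = (1, 0, 3, 0)

v_5(a) = 2 ≥ 1, so the series converges in ℤ_5 to 1/(1 − a) = 1/(1 − (-2425)) = 1/2426. Expand this rational in ℤ_5: compute digits iteratively via d_i = x_i mod 5, x_{i+1} = (x_i − d_i)/5. The first 4 digits are (1, 0, 3, 0).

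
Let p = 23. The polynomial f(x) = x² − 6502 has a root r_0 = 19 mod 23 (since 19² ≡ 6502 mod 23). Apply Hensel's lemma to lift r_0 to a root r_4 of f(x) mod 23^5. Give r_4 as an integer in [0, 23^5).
r_4 = 3266157 (mod 6436343)

Hensel's recurrence: r_{i+1} = r_i − f(r_i)·(f′(r_i))^{-1} mod 23^{i+2}, with f′(x) = 2x. Iterate:
  r_0 = 19 (mod 23)
  r_1 = 111 (mod 529)
  r_2 = 5401 (mod 12167)
  r_3 = 187906 (mod 279841)
  r_4 = 3266157 (mod 6436343)
Final: r_4 = 3266157, and one checks f(r_4) ≡ 0 mod 23^5.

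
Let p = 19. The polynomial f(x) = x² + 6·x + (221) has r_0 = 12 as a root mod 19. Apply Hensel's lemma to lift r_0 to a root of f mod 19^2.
r_1 = 202 (mod 361)

Hensel: r_{i+1} = r_i − f(r_i)·(f′(r_i))^{-1} mod 19^{i+2}, f′(x) = 2x + 6. Iterate:
  r_0 = 12 (mod 19)
  r_1 = 202 (mod 361)
Final: r = 202 satisfies f(r) ≡ 0 mod 19^2.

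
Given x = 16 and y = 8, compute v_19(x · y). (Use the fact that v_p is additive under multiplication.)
v_19(128) = 0

v_p(x) = 0 (factor: 16 = 19^0 · 16); v_p(y) = 0 (factor: 8 = 19^0 · 8). Additivity: v_p(xy) = v_p(x) + v_p(y) = 0 + 0 = 0. (Direct check: xy = 128 = 19^0 · (128).)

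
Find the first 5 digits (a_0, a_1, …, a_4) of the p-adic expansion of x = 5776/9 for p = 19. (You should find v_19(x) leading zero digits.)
(a_0, …, a_4) = (0, 0, 6, 4, 4)

v_19(5776/9) = 2, so a_0 = ... = a_1 = 0. Factor out: x = 19^2 · u with u = 16/9 a unit in ℤ_19. Expand u iteratively via a_{v+i} = u_i mod 19, u_{i+1} = (u_i − a_{v+i})/19:
  u_0 = 16/9;  a_2 = 6;  u_1 = (u_0 − 6)/19 = -2/9
  u_1 = -2/9;  a_3 = 4;  u_2 = (u_1 − 4)/19 = -2/9
  u_2 = -2/9;  a_4 = 4;  u_3 = (u_2 − 4)/19 = -2/9
Digits: (0, 0, 6, 4, 4).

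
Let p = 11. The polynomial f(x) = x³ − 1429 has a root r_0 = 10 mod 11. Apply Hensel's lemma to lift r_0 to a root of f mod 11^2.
r_1 = 32 (mod 121)

Hensel: r_{i+1} = r_i − f(r_i)/f′(r_i) mod 11^{i+2}, where f′(x) = 3x². Iterate:
  r_0 = 10 (mod 11)
  r_1 = 32 (mod 121)
Final: r = 32 with f(r) ≡ 0 mod 11^2.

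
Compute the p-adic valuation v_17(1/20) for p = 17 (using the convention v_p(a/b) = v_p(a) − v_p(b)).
v_17(1/20) = 0

Factor powers of 17 from the numerator and denominator of the reduced fraction: 1 = 17^0 · 1 and 20 = 17^0 · 20. Apply v_p(a/b) = v_p(a) − v_p(b): v_17(1/20) = 0 − 0 = 0.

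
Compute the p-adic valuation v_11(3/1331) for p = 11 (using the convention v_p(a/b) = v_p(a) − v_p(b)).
v_11(3/1331) = -3

Factor powers of 11 from the numerator and denominator of the reduced fraction: 3 = 11^0 · 3 and 1331 = 11^3 · 1. Apply v_p(a/b) = v_p(a) − v_p(b): v_11(3/1331) = 0 − 3 = -3.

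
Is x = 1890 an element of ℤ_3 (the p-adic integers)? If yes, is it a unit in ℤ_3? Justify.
x ∈ ℤ_3 but not a unit; v_3(x) = 3 > 0

ℤ_3 = {x ∈ ℚ_3 : v_3(x) ≥ 0} and ℤ_3^× = {x ∈ ℤ_3 : v_3(x) = 0}. Here v_3(1890) = v_3(num) − v_3(den) = 3; compare against these criteria.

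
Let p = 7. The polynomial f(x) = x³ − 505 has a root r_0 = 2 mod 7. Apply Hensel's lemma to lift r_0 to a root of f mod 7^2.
r_1 = 23 (mod 49)

Hensel: r_{i+1} = r_i − f(r_i)/f′(r_i) mod 7^{i+2}, where f′(x) = 3x². Iterate:
  r_0 = 2 (mod 7)
  r_1 = 23 (mod 49)
Final: r = 23 with f(r) ≡ 0 mod 7^2.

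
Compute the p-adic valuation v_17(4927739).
v_17(4927739) = 4

v_17(n) is the largest exponent k such that 17^k divides n. Factor out: 4927739 = 17^4 · 59. (Sign doesn't affect v_p.) So v_17(4927739) = 4.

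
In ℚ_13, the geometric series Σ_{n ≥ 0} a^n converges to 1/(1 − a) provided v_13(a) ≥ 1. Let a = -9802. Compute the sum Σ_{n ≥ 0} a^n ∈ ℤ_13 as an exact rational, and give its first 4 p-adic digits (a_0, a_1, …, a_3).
Σ a^n = 1/(1 − a) = 1/9803;  first 4 digits = (1, 0, 7, 8)

v_13(a) = 2 ≥ 1, so the series converges in ℤ_13 to 1/(1 − a) = 1/(1 − (-9802)) = 1/9803. Expand this rational in ℤ_13: compute digits iteratively via d_i = x_i mod 13, x_{i+1} = (x_i − d_i)/13. The first 4 digits are (1, 0, 7, 8).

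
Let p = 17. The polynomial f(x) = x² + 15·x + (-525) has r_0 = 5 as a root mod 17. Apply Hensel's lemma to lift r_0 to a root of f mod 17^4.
r_3 = 69382 (mod 83521)

Hensel: r_{i+1} = r_i − f(r_i)·(f′(r_i))^{-1} mod 17^{i+2}, f′(x) = 2x + 15. Iterate:
  r_0 = 5 (mod 17)
  r_1 = 22 (mod 289)
  r_2 = 600 (mod 4913)
  r_3 = 69382 (mod 83521)
Final: r = 69382 satisfies f(r) ≡ 0 mod 17^4.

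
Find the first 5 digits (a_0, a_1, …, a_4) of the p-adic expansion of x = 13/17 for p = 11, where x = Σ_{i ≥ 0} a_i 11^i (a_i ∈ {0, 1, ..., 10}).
(a_0, …, a_4) = (4, 1, 7, 0, 9)

v_11(13/17) = 0 (numerator and denominator both coprime to 11), so x ∈ ℤ_11^×. Compute digits iteratively via a_i = x_i mod 11, x_{i+1} = (x_i − a_i)/11, with x_0 = x:
  x_0 = 13/17;  a_0 = 4;  x_1 = (x_0 − 4)/11 = -5/17
  x_1 = -5/17;  a_1 = 1;  x_2 = (x_1 − 1)/11 = -2/17
  x_2 = -2/17;  a_2 = 7;  x_3 = (x_2 − 7)/11 = -11/17
  x_3 = -11/17;  a_3 = 0;  x_4 = (x_3 − 0)/11 = -1/17
  x_4 = -1/17;  a_4 = 9;  x_5 = (x_4 − 9)/11 = -14/17
Digits: (4, 1, 7, 0, 9).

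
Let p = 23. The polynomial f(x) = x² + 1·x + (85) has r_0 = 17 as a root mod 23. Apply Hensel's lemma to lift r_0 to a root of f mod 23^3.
r_2 = 10344 (mod 12167)

Hensel: r_{i+1} = r_i − f(r_i)·(f′(r_i))^{-1} mod 23^{i+2}, f′(x) = 2x + 1. Iterate:
  r_0 = 17 (mod 23)
  r_1 = 293 (mod 529)
  r_2 = 10344 (mod 12167)
Final: r = 10344 satisfies f(r) ≡ 0 mod 23^3.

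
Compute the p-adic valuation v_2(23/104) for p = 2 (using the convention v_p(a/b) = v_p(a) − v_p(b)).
v_2(23/104) = -3

Factor powers of 2 from the numerator and denominator of the reduced fraction: 23 = 2^0 · 23 and 104 = 2^3 · 13. Apply v_p(a/b) = v_p(a) − v_p(b): v_2(23/104) = 0 − 3 = -3.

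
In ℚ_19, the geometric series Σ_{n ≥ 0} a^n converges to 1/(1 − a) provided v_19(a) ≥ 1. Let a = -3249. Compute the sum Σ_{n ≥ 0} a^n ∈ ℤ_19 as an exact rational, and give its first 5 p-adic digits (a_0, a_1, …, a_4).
Σ a^n = 1/(1 − a) = 1/3250;  first 5 digits = (1, 0, 10, 18, 4)

v_19(a) = 2 ≥ 1, so the series converges in ℤ_19 to 1/(1 − a) = 1/(1 − (-3249)) = 1/3250. Expand this rational in ℤ_19: compute digits iteratively via d_i = x_i mod 19, x_{i+1} = (x_i − d_i)/19. The first 5 digits are (1, 0, 10, 18, 4).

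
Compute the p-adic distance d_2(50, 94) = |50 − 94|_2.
d_2(50, 94) = 1/4

Step 1 — x − y = 50 − 94 = -44. Step 2 — v_2(-44) = 2 (factor: -44 = −(2^2 · 11); the sign does not affect v_p). Step 3 — |x − y|_2 = 2^{-2} = 1/4.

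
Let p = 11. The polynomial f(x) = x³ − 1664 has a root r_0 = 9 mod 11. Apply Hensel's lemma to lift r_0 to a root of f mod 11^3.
r_2 = 823 (mod 1331)

Hensel: r_{i+1} = r_i − f(r_i)/f′(r_i) mod 11^{i+2}, where f′(x) = 3x². Iterate:
  r_0 = 9 (mod 11)
  r_1 = 97 (mod 121)
  r_2 = 823 (mod 1331)
Final: r = 823 with f(r) ≡ 0 mod 11^3.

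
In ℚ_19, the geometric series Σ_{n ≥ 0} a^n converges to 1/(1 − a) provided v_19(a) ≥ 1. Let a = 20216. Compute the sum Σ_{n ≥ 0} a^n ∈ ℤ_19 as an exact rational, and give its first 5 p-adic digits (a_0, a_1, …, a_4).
Σ a^n = 1/(1 − a) = -1/20215;  first 5 digits = (1, 0, 18, 2, 1)

v_19(a) = 2 ≥ 1, so the series converges in ℤ_19 to 1/(1 − a) = 1/(1 − 20216) = -1/20215. Expand this rational in ℤ_19: compute digits iteratively via d_i = x_i mod 19, x_{i+1} = (x_i − d_i)/19. The first 5 digits are (1, 0, 18, 2, 1).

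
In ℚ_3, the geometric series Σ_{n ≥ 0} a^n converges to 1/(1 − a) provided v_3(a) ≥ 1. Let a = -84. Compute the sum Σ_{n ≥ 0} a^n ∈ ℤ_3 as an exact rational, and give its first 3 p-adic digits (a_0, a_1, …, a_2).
Σ a^n = 1/(1 − a) = 1/85;  first 3 digits = (1, 2, 0)

v_3(a) = 1 ≥ 1, so the series converges in ℤ_3 to 1/(1 − a) = 1/(1 − (-84)) = 1/85. Expand this rational in ℤ_3: compute digits iteratively via d_i = x_i mod 3, x_{i+1} = (x_i − d_i)/3. The first 3 digits are (1, 2, 0).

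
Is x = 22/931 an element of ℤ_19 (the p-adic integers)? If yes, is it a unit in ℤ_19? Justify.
x ∉ ℤ_19 (v_19(x) = -1 < 0)

ℤ_19 = {x ∈ ℚ_19 : v_19(x) ≥ 0} and ℤ_19^× = {x ∈ ℤ_19 : v_19(x) = 0}. Here v_19(22/931) = v_19(num) − v_19(den) = -1; compare against these criteria.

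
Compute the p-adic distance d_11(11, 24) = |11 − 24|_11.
d_11(11, 24) = 1

Step 1 — x − y = 11 − 24 = -13. Step 2 — v_11(-13) = 0 (factor: -13 = −(11^0 · 13); the sign does not affect v_p). Step 3 — |x − y|_11 = 11^{0} = 1.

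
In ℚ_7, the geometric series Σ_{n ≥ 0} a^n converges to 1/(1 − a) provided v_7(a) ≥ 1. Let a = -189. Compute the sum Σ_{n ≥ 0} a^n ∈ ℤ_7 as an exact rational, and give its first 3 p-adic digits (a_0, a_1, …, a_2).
Σ a^n = 1/(1 − a) = 1/190;  first 3 digits = (1, 1, 4)

v_7(a) = 1 ≥ 1, so the series converges in ℤ_7 to 1/(1 − a) = 1/(1 − (-189)) = 1/190. Expand this rational in ℤ_7: compute digits iteratively via d_i = x_i mod 7, x_{i+1} = (x_i − d_i)/7. The first 3 digits are (1, 1, 4).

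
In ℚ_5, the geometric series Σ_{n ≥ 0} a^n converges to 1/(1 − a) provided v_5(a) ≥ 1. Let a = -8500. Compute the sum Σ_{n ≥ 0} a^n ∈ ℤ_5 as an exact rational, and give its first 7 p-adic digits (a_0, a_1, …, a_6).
Σ a^n = 1/(1 − a) = 1/8501;  first 7 digits = (1, 0, 0, 2, 1, 2, 3)

v_5(a) = 3 ≥ 1, so the series converges in ℤ_5 to 1/(1 − a) = 1/(1 − (-8500)) = 1/8501. Expand this rational in ℤ_5: compute digits iteratively via d_i = x_i mod 5, x_{i+1} = (x_i − d_i)/5. The first 7 digits are (1, 0, 0, 2, 1, 2, 3).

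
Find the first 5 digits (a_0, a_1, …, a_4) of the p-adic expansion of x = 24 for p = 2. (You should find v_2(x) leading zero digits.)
(a_0, …, a_4) = (0, 0, 0, 1, 1)

v_2(24) = 3, so a_0 = ... = a_2 = 0. Factor out: x = 2^3 · u with u = 3 a unit in ℤ_2. Expand u iteratively via a_{v+i} = u_i mod 2, u_{i+1} = (u_i − a_{v+i})/2:
  u_0 = 3;  a_3 = 1;  u_1 = (u_0 − 1)/2 = 1
  u_1 = 1;  a_4 = 1;  u_2 = (u_1 − 1)/2 = 0
Digits: (0, 0, 0, 1, 1).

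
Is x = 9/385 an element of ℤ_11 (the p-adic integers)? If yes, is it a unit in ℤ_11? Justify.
x ∉ ℤ_11 (v_11(x) = -1 < 0)

ℤ_11 = {x ∈ ℚ_11 : v_11(x) ≥ 0} and ℤ_11^× = {x ∈ ℤ_11 : v_11(x) = 0}. Here v_11(9/385) = v_11(num) − v_11(den) = -1; compare against these criteria.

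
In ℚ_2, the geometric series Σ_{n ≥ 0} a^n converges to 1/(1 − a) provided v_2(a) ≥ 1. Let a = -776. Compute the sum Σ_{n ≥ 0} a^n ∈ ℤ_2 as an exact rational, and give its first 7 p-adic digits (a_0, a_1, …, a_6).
Σ a^n = 1/(1 − a) = 1/777;  first 7 digits = (1, 0, 0, 1, 1, 1, 0)

v_2(a) = 3 ≥ 1, so the series converges in ℤ_2 to 1/(1 − a) = 1/(1 − (-776)) = 1/777. Expand this rational in ℤ_2: compute digits iteratively via d_i = x_i mod 2, x_{i+1} = (x_i − d_i)/2. The first 7 digits are (1, 0, 0, 1, 1, 1, 0).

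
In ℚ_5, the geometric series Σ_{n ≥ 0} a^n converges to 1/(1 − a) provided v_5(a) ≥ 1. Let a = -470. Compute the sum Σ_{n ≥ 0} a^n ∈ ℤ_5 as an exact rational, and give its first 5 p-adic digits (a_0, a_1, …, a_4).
Σ a^n = 1/(1 − a) = 1/471;  first 5 digits = (1, 1, 2, 4, 1)

v_5(a) = 1 ≥ 1, so the series converges in ℤ_5 to 1/(1 − a) = 1/(1 − (-470)) = 1/471. Expand this rational in ℤ_5: compute digits iteratively via d_i = x_i mod 5, x_{i+1} = (x_i − d_i)/5. The first 5 digits are (1, 1, 2, 4, 1).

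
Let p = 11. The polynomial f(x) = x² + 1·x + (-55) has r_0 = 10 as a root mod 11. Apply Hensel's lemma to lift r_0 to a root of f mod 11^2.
r_1 = 65 (mod 121)

Hensel: r_{i+1} = r_i − f(r_i)·(f′(r_i))^{-1} mod 11^{i+2}, f′(x) = 2x + 1. Iterate:
  r_0 = 10 (mod 11)
  r_1 = 65 (mod 121)
Final: r = 65 satisfies f(r) ≡ 0 mod 11^2.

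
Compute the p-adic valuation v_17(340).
v_17(340) = 1

v_17(n) is the largest exponent k such that 17^k divides n. Factor out: 340 = 17^1 · 20. (Sign doesn't affect v_p.) So v_17(340) = 1.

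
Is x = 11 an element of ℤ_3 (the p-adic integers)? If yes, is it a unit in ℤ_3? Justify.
x ∈ ℤ_3^× (unit); v_3(x) = 0

ℤ_3 = {x ∈ ℚ_3 : v_3(x) ≥ 0} and ℤ_3^× = {x ∈ ℤ_3 : v_3(x) = 0}. Here v_3(11) = v_3(num) − v_3(den) = 0; compare against these criteria.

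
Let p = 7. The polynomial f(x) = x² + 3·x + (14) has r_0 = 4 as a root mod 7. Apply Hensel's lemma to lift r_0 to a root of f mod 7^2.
r_1 = 18 (mod 49)

Hensel: r_{i+1} = r_i − f(r_i)·(f′(r_i))^{-1} mod 7^{i+2}, f′(x) = 2x + 3. Iterate:
  r_0 = 4 (mod 7)
  r_1 = 18 (mod 49)
Final: r = 18 satisfies f(r) ≡ 0 mod 7^2.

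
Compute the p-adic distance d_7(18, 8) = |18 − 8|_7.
d_7(18, 8) = 1

Step 1 — x − y = 18 − 8 = 10. Step 2 — v_7(10) = 0 (factor: 10 = (7^0 · 10); the sign does not affect v_p). Step 3 — |x − y|_7 = 7^{0} = 1.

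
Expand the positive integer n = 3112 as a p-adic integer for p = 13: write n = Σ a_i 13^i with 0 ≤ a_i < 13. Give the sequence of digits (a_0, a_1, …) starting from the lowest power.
(a_0, a_1, …) = (5, 5, 5, 1)

Repeated division by 13 gives the digits low-to-high: 3112 = 5 + 5·13^1 + 5·13^2 + 1·13^3. Digit sequence: (5, 5, 5, 1).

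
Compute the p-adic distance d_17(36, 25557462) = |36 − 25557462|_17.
d_17(36, 25557462) = 1/1419857

Step 1 — x − y = 36 − 25557462 = -25557426. Step 2 — v_17(-25557426) = 5 (factor: -25557426 = −(17^5 · 18); the sign does not affect v_p). Step 3 — |x − y|_17 = 17^{-5} = 1/1419857.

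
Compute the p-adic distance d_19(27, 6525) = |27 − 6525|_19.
d_19(27, 6525) = 1/361

Step 1 — x − y = 27 − 6525 = -6498. Step 2 — v_19(-6498) = 2 (factor: -6498 = −(19^2 · 18); the sign does not affect v_p). Step 3 — |x − y|_19 = 19^{-2} = 1/361.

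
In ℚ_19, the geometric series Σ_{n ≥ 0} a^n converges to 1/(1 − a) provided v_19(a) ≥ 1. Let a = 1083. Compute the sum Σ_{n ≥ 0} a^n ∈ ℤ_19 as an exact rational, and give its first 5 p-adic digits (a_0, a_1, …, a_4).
Σ a^n = 1/(1 − a) = -1/1082;  first 5 digits = (1, 0, 3, 0, 9)

v_19(a) = 2 ≥ 1, so the series converges in ℤ_19 to 1/(1 − a) = 1/(1 − 1083) = -1/1082. Expand this rational in ℤ_19: compute digits iteratively via d_i = x_i mod 19, x_{i+1} = (x_i − d_i)/19. The first 5 digits are (1, 0, 3, 0, 9).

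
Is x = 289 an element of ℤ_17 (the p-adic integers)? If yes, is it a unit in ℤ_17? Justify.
x ∈ ℤ_17 but not a unit; v_17(x) = 2 > 0

ℤ_17 = {x ∈ ℚ_17 : v_17(x) ≥ 0} and ℤ_17^× = {x ∈ ℤ_17 : v_17(x) = 0}. Here v_17(289) = v_17(num) − v_17(den) = 2; compare against these criteria.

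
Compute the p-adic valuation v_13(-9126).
v_13(-9126) = 2

v_13(n) is the largest exponent k such that 13^k divides n. Factor out: -9126 = -13^2 · 54. (Sign doesn't affect v_p.) So v_13(-9126) = 2.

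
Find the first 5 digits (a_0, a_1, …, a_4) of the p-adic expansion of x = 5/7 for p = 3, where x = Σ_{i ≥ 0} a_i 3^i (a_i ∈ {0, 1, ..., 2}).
(a_0, …, a_4) = (2, 0, 2, 1, 2)

v_3(5/7) = 0 (numerator and denominator both coprime to 3), so x ∈ ℤ_3^×. Compute digits iteratively via a_i = x_i mod 3, x_{i+1} = (x_i − a_i)/3, with x_0 = x:
  x_0 = 5/7;  a_0 = 2;  x_1 = (x_0 − 2)/3 = -3/7
  x_1 = -3/7;  a_1 = 0;  x_2 = (x_1 − 0)/3 = -1/7
  x_2 = -1/7;  a_2 = 2;  x_3 = (x_2 − 2)/3 = -5/7
  x_3 = -5/7;  a_3 = 1;  x_4 = (x_3 − 1)/3 = -4/7
  x_4 = -4/7;  a_4 = 2;  x_5 = (x_4 − 2)/3 = -6/7
Digits: (2, 0, 2, 1, 2).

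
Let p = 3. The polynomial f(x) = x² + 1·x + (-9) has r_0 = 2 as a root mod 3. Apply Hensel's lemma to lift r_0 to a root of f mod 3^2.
r_1 = 8 (mod 9)

Hensel: r_{i+1} = r_i − f(r_i)·(f′(r_i))^{-1} mod 3^{i+2}, f′(x) = 2x + 1. Iterate:
  r_0 = 2 (mod 3)
  r_1 = 8 (mod 9)
Final: r = 8 satisfies f(r) ≡ 0 mod 3^2.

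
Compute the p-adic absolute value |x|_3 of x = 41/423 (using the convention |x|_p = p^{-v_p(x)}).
|41/423|_3 = 9

Step 1 — compute v_3(x) by factoring powers of 3 out of the numerator and denominator: v_3(41/423) = -2. Step 2 — apply |x|_p = p^{-v_p(x)} = 3^{2} = 9.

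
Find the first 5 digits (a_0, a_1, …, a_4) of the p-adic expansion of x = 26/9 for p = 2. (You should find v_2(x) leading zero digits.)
(a_0, …, a_4) = (0, 1, 0, 1, 0)

v_2(26/9) = 1, so a_0 = ... = a_0 = 0. Factor out: x = 2^1 · u with u = 13/9 a unit in ℤ_2. Expand u iteratively via a_{v+i} = u_i mod 2, u_{i+1} = (u_i − a_{v+i})/2:
  u_0 = 13/9;  a_1 = 1;  u_1 = (u_0 − 1)/2 = 2/9
  u_1 = 2/9;  a_2 = 0;  u_2 = (u_1 − 0)/2 = 1/9
  u_2 = 1/9;  a_3 = 1;  u_3 = (u_2 − 1)/2 = -4/9
  u_3 = -4/9;  a_4 = 0;  u_4 = (u_3 − 0)/2 = -2/9
Digits: (0, 1, 0, 1, 0).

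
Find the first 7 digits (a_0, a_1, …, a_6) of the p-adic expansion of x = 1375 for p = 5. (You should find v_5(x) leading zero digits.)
(a_0, …, a_6) = (0, 0, 0, 1, 2, 0, 0)

v_5(1375) = 3, so a_0 = ... = a_2 = 0. Factor out: x = 5^3 · u with u = 11 a unit in ℤ_5. Expand u iteratively via a_{v+i} = u_i mod 5, u_{i+1} = (u_i − a_{v+i})/5:
  u_0 = 11;  a_3 = 1;  u_1 = (u_0 − 1)/5 = 2
  u_1 = 2;  a_4 = 2;  u_2 = (u_1 − 2)/5 = 0
  u_2 = 0;  a_5 = 0;  u_3 = (u_2 − 0)/5 = 0
  u_3 = 0;  a_6 = 0;  u_4 = (u_3 − 0)/5 = 0
Digits: (0, 0, 0, 1, 2, 0, 0).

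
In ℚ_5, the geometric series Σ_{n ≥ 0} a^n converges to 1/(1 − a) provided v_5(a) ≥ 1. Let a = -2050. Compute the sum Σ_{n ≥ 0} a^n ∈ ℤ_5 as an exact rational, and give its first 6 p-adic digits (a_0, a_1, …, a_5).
Σ a^n = 1/(1 − a) = 1/2051;  first 6 digits = (1, 0, 3, 3, 0, 4)

v_5(a) = 2 ≥ 1, so the series converges in ℤ_5 to 1/(1 − a) = 1/(1 − (-2050)) = 1/2051. Expand this rational in ℤ_5: compute digits iteratively via d_i = x_i mod 5, x_{i+1} = (x_i − d_i)/5. The first 6 digits are (1, 0, 3, 3, 0, 4).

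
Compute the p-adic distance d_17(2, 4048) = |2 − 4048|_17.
d_17(2, 4048) = 1/289

Step 1 — x − y = 2 − 4048 = -4046. Step 2 — v_17(-4046) = 2 (factor: -4046 = −(17^2 · 14); the sign does not affect v_p). Step 3 — |x − y|_17 = 17^{-2} = 1/289.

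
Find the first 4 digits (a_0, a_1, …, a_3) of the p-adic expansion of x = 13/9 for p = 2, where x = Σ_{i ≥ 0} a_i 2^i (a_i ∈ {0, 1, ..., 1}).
(a_0, …, a_3) = (1, 0, 1, 0)

v_2(13/9) = 0 (numerator and denominator both coprime to 2), so x ∈ ℤ_2^×. Compute digits iteratively via a_i = x_i mod 2, x_{i+1} = (x_i − a_i)/2, with x_0 = x:
  x_0 = 13/9;  a_0 = 1;  x_1 = (x_0 − 1)/2 = 2/9
  x_1 = 2/9;  a_1 = 0;  x_2 = (x_1 − 0)/2 = 1/9
  x_2 = 1/9;  a_2 = 1;  x_3 = (x_2 − 1)/2 = -4/9
  x_3 = -4/9;  a_3 = 0;  x_4 = (x_3 − 0)/2 = -2/9
Digits: (1, 0, 1, 0).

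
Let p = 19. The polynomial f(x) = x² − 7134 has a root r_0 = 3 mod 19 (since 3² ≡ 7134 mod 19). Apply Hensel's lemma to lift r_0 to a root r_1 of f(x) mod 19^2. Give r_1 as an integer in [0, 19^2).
r_1 = 288 (mod 361)

Hensel's recurrence: r_{i+1} = r_i − f(r_i)·(f′(r_i))^{-1} mod 19^{i+2}, with f′(x) = 2x. Iterate:
  r_0 = 3 (mod 19)
  r_1 = 288 (mod 361)
Final: r_1 = 288, and one checks f(r_1) ≡ 0 mod 19^2.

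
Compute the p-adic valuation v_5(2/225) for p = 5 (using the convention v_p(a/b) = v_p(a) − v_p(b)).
v_5(2/225) = -2

Factor powers of 5 from the numerator and denominator of the reduced fraction: 2 = 5^0 · 2 and 225 = 5^2 · 9. Apply v_p(a/b) = v_p(a) − v_p(b): v_5(2/225) = 0 − 2 = -2.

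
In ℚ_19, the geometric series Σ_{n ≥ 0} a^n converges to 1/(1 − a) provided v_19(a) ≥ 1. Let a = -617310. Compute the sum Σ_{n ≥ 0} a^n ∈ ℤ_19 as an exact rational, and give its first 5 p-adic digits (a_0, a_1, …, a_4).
Σ a^n = 1/(1 − a) = 1/617311;  first 5 digits = (1, 0, 0, 5, 14)

v_19(a) = 3 ≥ 1, so the series converges in ℤ_19 to 1/(1 − a) = 1/(1 − (-617310)) = 1/617311. Expand this rational in ℤ_19: compute digits iteratively via d_i = x_i mod 19, x_{i+1} = (x_i − d_i)/19. The first 5 digits are (1, 0, 0, 5, 14).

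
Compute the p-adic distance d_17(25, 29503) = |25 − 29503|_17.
d_17(25, 29503) = 1/4913

Step 1 — x − y = 25 − 29503 = -29478. Step 2 — v_17(-29478) = 3 (factor: -29478 = −(17^3 · 6); the sign does not affect v_p). Step 3 — |x − y|_17 = 17^{-3} = 1/4913.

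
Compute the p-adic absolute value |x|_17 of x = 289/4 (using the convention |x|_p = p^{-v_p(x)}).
|289/4|_17 = 1/289

Step 1 — compute v_17(x) by factoring powers of 17 out of the numerator and denominator: v_17(289/4) = 2. Step 2 — apply |x|_p = p^{-v_p(x)} = 17^{-2} = 1/289.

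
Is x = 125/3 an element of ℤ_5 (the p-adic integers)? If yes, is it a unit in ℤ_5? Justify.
x ∈ ℤ_5 but not a unit; v_5(x) = 3 > 0

ℤ_5 = {x ∈ ℚ_5 : v_5(x) ≥ 0} and ℤ_5^× = {x ∈ ℤ_5 : v_5(x) = 0}. Here v_5(125/3) = v_5(num) − v_5(den) = 3; compare against these criteria.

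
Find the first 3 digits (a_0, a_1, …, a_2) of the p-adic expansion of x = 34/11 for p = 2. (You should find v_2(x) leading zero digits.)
(a_0, …, a_2) = (0, 1, 1)

v_2(34/11) = 1, so a_0 = ... = a_0 = 0. Factor out: x = 2^1 · u with u = 17/11 a unit in ℤ_2. Expand u iteratively via a_{v+i} = u_i mod 2, u_{i+1} = (u_i − a_{v+i})/2:
  u_0 = 17/11;  a_1 = 1;  u_1 = (u_0 − 1)/2 = 3/11
  u_1 = 3/11;  a_2 = 1;  u_2 = (u_1 − 1)/2 = -4/11
Digits: (0, 1, 1).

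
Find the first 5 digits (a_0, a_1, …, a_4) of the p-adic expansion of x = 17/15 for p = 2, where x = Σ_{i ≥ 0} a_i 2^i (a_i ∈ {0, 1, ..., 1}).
(a_0, …, a_4) = (1, 1, 1, 1, 1)

v_2(17/15) = 0 (numerator and denominator both coprime to 2), so x ∈ ℤ_2^×. Compute digits iteratively via a_i = x_i mod 2, x_{i+1} = (x_i − a_i)/2, with x_0 = x:
  x_0 = 17/15;  a_0 = 1;  x_1 = (x_0 − 1)/2 = 1/15
  x_1 = 1/15;  a_1 = 1;  x_2 = (x_1 − 1)/2 = -7/15
  x_2 = -7/15;  a_2 = 1;  x_3 = (x_2 − 1)/2 = -11/15
  x_3 = -11/15;  a_3 = 1;  x_4 = (x_3 − 1)/2 = -13/15
  x_4 = -13/15;  a_4 = 1;  x_5 = (x_4 − 1)/2 = -14/15
Digits: (1, 1, 1, 1, 1).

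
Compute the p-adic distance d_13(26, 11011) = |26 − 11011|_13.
d_13(26, 11011) = 1/2197

Step 1 — x − y = 26 − 11011 = -10985. Step 2 — v_13(-10985) = 3 (factor: -10985 = −(13^3 · 5); the sign does not affect v_p). Step 3 — |x − y|_13 = 13^{-3} = 1/2197.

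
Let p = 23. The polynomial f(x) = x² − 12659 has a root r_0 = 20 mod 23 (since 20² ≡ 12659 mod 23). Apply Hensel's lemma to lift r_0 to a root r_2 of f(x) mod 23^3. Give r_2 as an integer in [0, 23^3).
r_2 = 7587 (mod 12167)

Hensel's recurrence: r_{i+1} = r_i − f(r_i)·(f′(r_i))^{-1} mod 23^{i+2}, with f′(x) = 2x. Iterate:
  r_0 = 20 (mod 23)
  r_1 = 181 (mod 529)
  r_2 = 7587 (mod 12167)
Final: r_2 = 7587, and one checks f(r_2) ≡ 0 mod 23^3.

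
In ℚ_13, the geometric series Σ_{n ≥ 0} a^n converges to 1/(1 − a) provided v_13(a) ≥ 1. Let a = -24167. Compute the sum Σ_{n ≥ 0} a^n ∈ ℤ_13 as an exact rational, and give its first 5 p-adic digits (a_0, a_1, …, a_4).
Σ a^n = 1/(1 − a) = 1/24168;  first 5 digits = (1, 0, 0, 2, 12)

v_13(a) = 3 ≥ 1, so the series converges in ℤ_13 to 1/(1 − a) = 1/(1 − (-24167)) = 1/24168. Expand this rational in ℤ_13: compute digits iteratively via d_i = x_i mod 13, x_{i+1} = (x_i − d_i)/13. The first 5 digits are (1, 0, 0, 2, 12).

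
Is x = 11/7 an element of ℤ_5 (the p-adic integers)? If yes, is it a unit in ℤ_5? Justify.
x ∈ ℤ_5^× (unit); v_5(x) = 0

ℤ_5 = {x ∈ ℚ_5 : v_5(x) ≥ 0} and ℤ_5^× = {x ∈ ℤ_5 : v_5(x) = 0}. Here v_5(11/7) = v_5(num) − v_5(den) = 0; compare against these criteria.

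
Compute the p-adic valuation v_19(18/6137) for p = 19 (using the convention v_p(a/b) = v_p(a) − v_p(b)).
v_19(18/6137) = -2

Factor powers of 19 from the numerator and denominator of the reduced fraction: 18 = 19^0 · 18 and 6137 = 19^2 · 17. Apply v_p(a/b) = v_p(a) − v_p(b): v_19(18/6137) = 0 − 2 = -2.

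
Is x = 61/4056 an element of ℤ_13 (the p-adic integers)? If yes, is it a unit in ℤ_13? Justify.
x ∉ ℤ_13 (v_13(x) = -2 < 0)

ℤ_13 = {x ∈ ℚ_13 : v_13(x) ≥ 0} and ℤ_13^× = {x ∈ ℤ_13 : v_13(x) = 0}. Here v_13(61/4056) = v_13(num) − v_13(den) = -2; compare against these criteria.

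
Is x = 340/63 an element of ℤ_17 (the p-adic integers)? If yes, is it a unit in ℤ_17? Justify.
x ∈ ℤ_17 but not a unit; v_17(x) = 1 > 0

ℤ_17 = {x ∈ ℚ_17 : v_17(x) ≥ 0} and ℤ_17^× = {x ∈ ℤ_17 : v_17(x) = 0}. Here v_17(340/63) = v_17(num) − v_17(den) = 1; compare against these criteria.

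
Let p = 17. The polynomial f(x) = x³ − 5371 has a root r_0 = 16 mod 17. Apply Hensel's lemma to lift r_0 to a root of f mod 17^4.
r_3 = 8822 (mod 83521)

Hensel: r_{i+1} = r_i − f(r_i)/f′(r_i) mod 17^{i+2}, where f′(x) = 3x². Iterate:
  r_0 = 16 (mod 17)
  r_1 = 152 (mod 289)
  r_2 = 3909 (mod 4913)
  r_3 = 8822 (mod 83521)
Final: r = 8822 with f(r) ≡ 0 mod 17^4.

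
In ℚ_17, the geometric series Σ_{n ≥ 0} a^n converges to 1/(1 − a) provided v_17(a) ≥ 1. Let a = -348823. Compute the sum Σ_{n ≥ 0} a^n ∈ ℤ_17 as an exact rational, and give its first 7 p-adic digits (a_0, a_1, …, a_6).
Σ a^n = 1/(1 − a) = 1/348824;  first 7 digits = (1, 0, 0, 14, 12, 16, 8)

v_17(a) = 3 ≥ 1, so the series converges in ℤ_17 to 1/(1 − a) = 1/(1 − (-348823)) = 1/348824. Expand this rational in ℤ_17: compute digits iteratively via d_i = x_i mod 17, x_{i+1} = (x_i − d_i)/17. The first 7 digits are (1, 0, 0, 14, 12, 16, 8).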